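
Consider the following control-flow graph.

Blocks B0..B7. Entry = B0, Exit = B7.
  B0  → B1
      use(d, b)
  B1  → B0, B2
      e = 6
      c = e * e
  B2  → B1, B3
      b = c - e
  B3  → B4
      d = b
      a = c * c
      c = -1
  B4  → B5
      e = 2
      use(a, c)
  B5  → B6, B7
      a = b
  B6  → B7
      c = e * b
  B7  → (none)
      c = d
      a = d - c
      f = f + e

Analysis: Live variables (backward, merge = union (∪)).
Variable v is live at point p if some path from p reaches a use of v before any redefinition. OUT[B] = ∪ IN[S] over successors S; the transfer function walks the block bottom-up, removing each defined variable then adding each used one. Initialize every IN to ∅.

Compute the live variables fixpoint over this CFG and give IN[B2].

Answer: {c, d, e, f}

Working:
Converged values:
  B0: | IN={b, d, f} | OUT={b, d, f}
  B1: | IN={b, d, f} | OUT={b, c, d, e, f}
  B2: | IN={c, d, e, f} | OUT={b, c, d, f}
  B3: | IN={b, c, f} | OUT={a, b, c, d, f}
  B4: | IN={a, b, c, d, f} | OUT={b, d, e, f}
  B5: | IN={b, d, e, f} | OUT={b, d, e, f}
  B6: | IN={b, d, e, f} | OUT={d, e, f}
  B7: | IN={d, e, f} | OUT={}

Merge at B2: OUT[B2] = IN[B1] ⊔ IN[B3] = {b, c, d, f}
Applying B2's transfer function to that OUT value gives IN[B2] (row B2 above).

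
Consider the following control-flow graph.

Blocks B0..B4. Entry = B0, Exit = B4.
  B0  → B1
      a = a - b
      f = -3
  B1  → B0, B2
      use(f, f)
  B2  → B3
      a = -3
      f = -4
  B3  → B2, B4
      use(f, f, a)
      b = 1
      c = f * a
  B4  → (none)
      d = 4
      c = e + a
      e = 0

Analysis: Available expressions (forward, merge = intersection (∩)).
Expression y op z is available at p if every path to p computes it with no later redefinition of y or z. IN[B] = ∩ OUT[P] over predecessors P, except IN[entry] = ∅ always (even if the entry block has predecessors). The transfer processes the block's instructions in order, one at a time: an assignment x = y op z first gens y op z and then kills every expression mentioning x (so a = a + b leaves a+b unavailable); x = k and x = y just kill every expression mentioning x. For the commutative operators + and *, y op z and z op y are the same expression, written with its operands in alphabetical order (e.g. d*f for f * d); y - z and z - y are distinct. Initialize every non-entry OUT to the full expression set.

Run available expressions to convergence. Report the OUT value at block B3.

Converged values:
  B0: | IN={} | OUT={}
  B1: | IN={} | OUT={}
  B2: | IN={} | OUT={}
  B3: | IN={} | OUT={a*f}
  B4: | IN={a*f} | OUT={a*f}

Merge at B3: IN[B3] = OUT[B2] = {}
Applying B3's transfer function to that IN value gives OUT[B3] (row B3 above).

Answer: {a*f}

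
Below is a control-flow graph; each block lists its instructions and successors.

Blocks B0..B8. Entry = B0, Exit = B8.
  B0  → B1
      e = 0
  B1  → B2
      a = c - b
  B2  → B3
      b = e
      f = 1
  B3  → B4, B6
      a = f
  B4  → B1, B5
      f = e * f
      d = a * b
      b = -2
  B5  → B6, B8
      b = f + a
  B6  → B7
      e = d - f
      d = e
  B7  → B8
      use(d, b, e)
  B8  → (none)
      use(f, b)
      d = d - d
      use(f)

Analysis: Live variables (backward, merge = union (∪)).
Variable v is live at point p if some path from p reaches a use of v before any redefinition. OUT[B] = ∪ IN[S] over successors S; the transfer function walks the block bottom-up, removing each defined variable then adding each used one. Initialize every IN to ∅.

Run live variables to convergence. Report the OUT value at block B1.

Answer: {c, d, e}

Trace:
Converged values:
  B0: | IN={b, c, d} | OUT={b, c, d, e}
  B1: | IN={b, c, d, e} | OUT={c, d, e}
  B2: | IN={c, d, e} | OUT={b, c, d, e, f}
  B3: | IN={b, c, d, e, f} | OUT={a, b, c, d, e, f}
  B4: | IN={a, b, c, e, f} | OUT={a, b, c, d, e, f}
  B5: | IN={a, d, f} | OUT={b, d, f}
  B6: | IN={b, d, f} | OUT={b, d, e, f}
  B7: | IN={b, d, e, f} | OUT={b, d, f}
  B8: | IN={b, d, f} | OUT={}

Merge at B1: OUT[B1] = IN[B2] = {c, d, e}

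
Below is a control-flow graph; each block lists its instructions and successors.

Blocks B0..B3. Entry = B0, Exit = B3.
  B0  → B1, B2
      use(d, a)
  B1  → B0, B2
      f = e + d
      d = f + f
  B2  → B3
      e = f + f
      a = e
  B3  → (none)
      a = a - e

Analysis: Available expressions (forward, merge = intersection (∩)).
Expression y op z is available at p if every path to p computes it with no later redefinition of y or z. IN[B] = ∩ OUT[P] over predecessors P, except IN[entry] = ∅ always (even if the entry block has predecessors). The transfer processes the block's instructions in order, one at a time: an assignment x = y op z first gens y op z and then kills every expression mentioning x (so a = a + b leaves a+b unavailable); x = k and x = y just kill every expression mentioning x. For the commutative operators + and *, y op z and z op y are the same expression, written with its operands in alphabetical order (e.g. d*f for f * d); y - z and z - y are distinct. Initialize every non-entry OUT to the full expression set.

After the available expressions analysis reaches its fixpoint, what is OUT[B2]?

Per-block solution:
  B0: | IN={} | OUT={}
  B1: | IN={} | OUT={f+f}
  B2: | IN={} | OUT={f+f}
  B3: | IN={f+f} | OUT={f+f}

Merge at B2: IN[B2] = OUT[B0] ∩ OUT[B1] = {}
Applying B2's transfer function to that IN value gives OUT[B2] (row B2 above).

Answer: {f+f}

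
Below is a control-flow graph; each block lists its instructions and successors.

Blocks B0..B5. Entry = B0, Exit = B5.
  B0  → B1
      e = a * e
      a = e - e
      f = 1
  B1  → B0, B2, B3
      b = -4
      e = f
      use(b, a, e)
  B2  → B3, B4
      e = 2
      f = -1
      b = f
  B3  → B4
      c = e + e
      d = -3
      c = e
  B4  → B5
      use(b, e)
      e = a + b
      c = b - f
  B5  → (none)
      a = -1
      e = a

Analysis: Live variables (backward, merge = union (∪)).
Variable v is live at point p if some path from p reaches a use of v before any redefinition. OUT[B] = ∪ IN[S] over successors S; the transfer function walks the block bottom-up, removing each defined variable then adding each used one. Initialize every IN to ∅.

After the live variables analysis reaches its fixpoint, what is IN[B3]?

Answer: {a, b, e, f}

Trace:
Per-block solution:
  B0:   IN={a, e}   OUT={a, f}
  B1:   IN={a, f}   OUT={a, b, e, f}
  B2:   IN={a}   OUT={a, b, e, f}
  B3:   IN={a, b, e, f}   OUT={a, b, e, f}
  B4:   IN={a, b, e, f}   OUT={}
  B5:   IN={}   OUT={}

Merge at B3: OUT[B3] = IN[B4] = {a, b, e, f}
Applying B3's transfer function to that OUT value gives IN[B3] (row B3 above).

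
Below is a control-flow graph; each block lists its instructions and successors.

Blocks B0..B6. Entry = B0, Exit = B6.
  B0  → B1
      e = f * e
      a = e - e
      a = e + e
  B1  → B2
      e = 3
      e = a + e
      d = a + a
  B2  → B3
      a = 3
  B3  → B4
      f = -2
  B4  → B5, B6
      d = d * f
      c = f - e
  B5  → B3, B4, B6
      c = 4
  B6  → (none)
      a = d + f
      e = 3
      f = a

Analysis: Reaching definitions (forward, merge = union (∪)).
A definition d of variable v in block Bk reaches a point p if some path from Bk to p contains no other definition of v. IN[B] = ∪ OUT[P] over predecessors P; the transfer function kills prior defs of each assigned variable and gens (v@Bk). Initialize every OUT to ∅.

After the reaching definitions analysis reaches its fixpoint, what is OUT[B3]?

Per-block solution:
  B0:   IN={}   OUT={a@B0, e@B0}
  B1:   IN={a@B0, e@B0}   OUT={a@B0, d@B1, e@B1}
  B2:   IN={a@B0, d@B1, e@B1}   OUT={a@B2, d@B1, e@B1}
  B3:   IN={a@B2, c@B5, d@B1, d@B4, e@B1, f@B3}   OUT={a@B2, c@B5, d@B1, d@B4, e@B1, f@B3}
  B4:   IN={a@B2, c@B5, d@B1, d@B4, e@B1, f@B3}   OUT={a@B2, c@B4, d@B4, e@B1, f@B3}
  B5:   IN={a@B2, c@B4, d@B4, e@B1, f@B3}   OUT={a@B2, c@B5, d@B4, e@B1, f@B3}
  B6:   IN={a@B2, c@B4, c@B5, d@B4, e@B1, f@B3}   OUT={a@B6, c@B4, c@B5, d@B4, e@B6, f@B6}

Merge at B3: IN[B3] = OUT[B2] ⊔ OUT[B5] = {a@B2, c@B5, d@B1, d@B4, e@B1, f@B3}
Applying B3's transfer function to that IN value gives OUT[B3] (row B3 above).

Answer: {a@B2, c@B5, d@B1, d@B4, e@B1, f@B3}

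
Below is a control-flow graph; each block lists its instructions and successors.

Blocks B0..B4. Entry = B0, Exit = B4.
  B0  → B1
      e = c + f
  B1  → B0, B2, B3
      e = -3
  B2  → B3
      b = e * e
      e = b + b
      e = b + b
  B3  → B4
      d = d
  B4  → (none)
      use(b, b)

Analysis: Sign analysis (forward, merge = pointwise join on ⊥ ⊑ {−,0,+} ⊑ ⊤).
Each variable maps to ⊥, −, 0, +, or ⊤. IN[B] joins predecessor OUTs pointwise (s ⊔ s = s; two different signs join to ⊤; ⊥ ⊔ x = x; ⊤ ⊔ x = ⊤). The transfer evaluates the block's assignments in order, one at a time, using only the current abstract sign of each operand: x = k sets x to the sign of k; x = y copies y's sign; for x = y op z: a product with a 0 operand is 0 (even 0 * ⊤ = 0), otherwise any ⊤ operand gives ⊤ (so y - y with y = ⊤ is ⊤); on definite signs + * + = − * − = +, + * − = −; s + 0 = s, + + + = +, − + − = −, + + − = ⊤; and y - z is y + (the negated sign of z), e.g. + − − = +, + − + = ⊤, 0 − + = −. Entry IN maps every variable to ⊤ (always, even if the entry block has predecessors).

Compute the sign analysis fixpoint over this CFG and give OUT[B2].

Per-block solution:
  B0:   IN=(all ⊤)   OUT=(all ⊤)
  B1:   IN=(all ⊤)   OUT={e:-; rest ⊤}
  B2:   IN={e:-; rest ⊤}   OUT={b:+, e:+; rest ⊤}
  B3:   IN=(all ⊤)   OUT=(all ⊤)
  B4:   IN=(all ⊤)   OUT=(all ⊤)

Merge at B2: IN[B2] = OUT[B1] = {a: ⊤, b: ⊤, c: ⊤, d: ⊤, e: -, f: ⊤}
Applying B2's transfer function to that IN value gives OUT[B2] (row B2 above).

Answer: {a: ⊤, b: +, c: ⊤, d: ⊤, e: +, f: ⊤}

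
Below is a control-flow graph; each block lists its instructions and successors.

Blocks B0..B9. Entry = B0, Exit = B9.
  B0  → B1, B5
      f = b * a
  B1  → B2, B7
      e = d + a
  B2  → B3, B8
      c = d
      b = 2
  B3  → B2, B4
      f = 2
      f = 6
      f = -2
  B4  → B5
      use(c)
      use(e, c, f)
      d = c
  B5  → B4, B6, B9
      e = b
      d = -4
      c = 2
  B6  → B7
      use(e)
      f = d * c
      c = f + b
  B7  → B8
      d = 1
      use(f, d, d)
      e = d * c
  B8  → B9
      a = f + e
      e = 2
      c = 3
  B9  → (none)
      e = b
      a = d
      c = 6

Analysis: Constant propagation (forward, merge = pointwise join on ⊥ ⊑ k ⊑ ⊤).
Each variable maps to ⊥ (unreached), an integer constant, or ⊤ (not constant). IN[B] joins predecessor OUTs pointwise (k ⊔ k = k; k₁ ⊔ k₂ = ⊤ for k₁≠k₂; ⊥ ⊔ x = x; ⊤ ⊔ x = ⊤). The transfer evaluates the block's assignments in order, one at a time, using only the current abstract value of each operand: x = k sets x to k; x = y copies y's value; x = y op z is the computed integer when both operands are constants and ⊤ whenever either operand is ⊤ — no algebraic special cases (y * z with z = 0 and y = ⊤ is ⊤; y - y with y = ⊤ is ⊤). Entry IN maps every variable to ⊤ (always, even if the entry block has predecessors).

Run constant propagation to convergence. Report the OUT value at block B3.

Fixpoint table:
  B0:   IN=(all ⊤)   OUT=(all ⊤)
  B1:   IN=(all ⊤)   OUT=(all ⊤)
  B2:   IN=(all ⊤)   OUT={b:2; rest ⊤}
  B3:   IN={b:2; rest ⊤}   OUT={b:2, f:-2; rest ⊤}
  B4:   IN=(all ⊤)   OUT=(all ⊤)
  B5:   IN=(all ⊤)   OUT={c:2, d:-4; rest ⊤}
  B6:   IN={c:2, d:-4; rest ⊤}   OUT={d:-4, f:-8; rest ⊤}
  B7:   IN=(all ⊤)   OUT={d:1; rest ⊤}
  B8:   IN=(all ⊤)   OUT={c:3, e:2; rest ⊤}
  B9:   IN=(all ⊤)   OUT={c:6; rest ⊤}

Merge at B3: IN[B3] = OUT[B2] = {a: ⊤, b: 2, c: ⊤, d: ⊤, e: ⊤, f: ⊤}
Applying B3's transfer function to that IN value gives OUT[B3] (row B3 above).

Answer: {a: ⊤, b: 2, c: ⊤, d: ⊤, e: ⊤, f: -2}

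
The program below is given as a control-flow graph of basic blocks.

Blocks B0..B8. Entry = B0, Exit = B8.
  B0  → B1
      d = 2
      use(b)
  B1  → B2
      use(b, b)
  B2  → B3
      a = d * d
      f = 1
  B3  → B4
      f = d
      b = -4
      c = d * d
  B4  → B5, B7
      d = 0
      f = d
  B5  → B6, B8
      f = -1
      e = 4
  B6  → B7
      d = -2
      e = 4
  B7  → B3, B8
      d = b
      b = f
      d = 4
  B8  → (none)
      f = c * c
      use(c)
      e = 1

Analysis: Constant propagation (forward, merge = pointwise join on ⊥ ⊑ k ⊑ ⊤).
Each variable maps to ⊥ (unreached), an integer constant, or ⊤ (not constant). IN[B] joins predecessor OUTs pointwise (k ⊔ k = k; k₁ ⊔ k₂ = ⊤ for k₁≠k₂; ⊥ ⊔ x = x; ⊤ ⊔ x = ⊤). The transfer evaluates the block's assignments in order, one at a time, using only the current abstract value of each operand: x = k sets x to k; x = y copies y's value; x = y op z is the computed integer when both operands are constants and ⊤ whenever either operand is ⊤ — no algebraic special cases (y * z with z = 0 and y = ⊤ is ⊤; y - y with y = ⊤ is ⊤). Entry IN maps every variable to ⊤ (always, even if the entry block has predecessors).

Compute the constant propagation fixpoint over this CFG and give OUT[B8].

Fixpoint table:
  B0: | IN=(all ⊤) | OUT={d:2; rest ⊤}
  B1: | IN={d:2; rest ⊤} | OUT={d:2; rest ⊤}
  B2: | IN={d:2; rest ⊤} | OUT={a:4, d:2, f:1; rest ⊤}
  B3: | IN={a:4; rest ⊤} | OUT={a:4, b:-4; rest ⊤}
  B4: | IN={a:4, b:-4; rest ⊤} | OUT={a:4, b:-4, d:0, f:0; rest ⊤}
  B5: | IN={a:4, b:-4, d:0, f:0; rest ⊤} | OUT={a:4, b:-4, d:0, e:4, f:-1; rest ⊤}
  B6: | IN={a:4, b:-4, d:0, e:4, f:-1; rest ⊤} | OUT={a:4, b:-4, d:-2, e:4, f:-1; rest ⊤}
  B7: | IN={a:4, b:-4; rest ⊤} | OUT={a:4, d:4; rest ⊤}
  B8: | IN={a:4; rest ⊤} | OUT={a:4, e:1; rest ⊤}

Merge at B8: IN[B8] = OUT[B5] ⊔ OUT[B7] = {a: 4, b: ⊤, c: ⊤, d: ⊤, e: ⊤, f: ⊤}
Applying B8's transfer function to that IN value gives OUT[B8] (row B8 above).

Answer: {a: 4, b: ⊤, c: ⊤, d: ⊤, e: 1, f: ⊤}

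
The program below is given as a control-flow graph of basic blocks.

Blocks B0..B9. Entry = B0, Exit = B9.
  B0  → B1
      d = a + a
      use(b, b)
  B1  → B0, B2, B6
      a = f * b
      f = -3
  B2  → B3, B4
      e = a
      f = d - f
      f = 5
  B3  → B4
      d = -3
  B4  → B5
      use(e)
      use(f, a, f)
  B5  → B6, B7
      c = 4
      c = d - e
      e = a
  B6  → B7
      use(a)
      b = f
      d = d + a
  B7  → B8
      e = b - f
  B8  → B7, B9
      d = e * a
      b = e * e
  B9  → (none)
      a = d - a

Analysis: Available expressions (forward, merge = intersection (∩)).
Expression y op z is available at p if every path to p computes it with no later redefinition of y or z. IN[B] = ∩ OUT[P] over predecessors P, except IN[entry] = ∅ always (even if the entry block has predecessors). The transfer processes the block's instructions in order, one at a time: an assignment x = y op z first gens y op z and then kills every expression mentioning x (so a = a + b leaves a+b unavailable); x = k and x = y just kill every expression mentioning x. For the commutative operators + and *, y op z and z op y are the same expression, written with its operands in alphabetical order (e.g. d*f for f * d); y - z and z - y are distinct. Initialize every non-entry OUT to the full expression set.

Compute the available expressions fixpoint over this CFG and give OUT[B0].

Per-block solution:
  B0:  IN={}  OUT={a+a}
  B1:  IN={a+a}  OUT={}
  B2:  IN={}  OUT={}
  B3:  IN={}  OUT={}
  B4:  IN={}  OUT={}
  B5:  IN={}  OUT={}
  B6:  IN={}  OUT={}
  B7:  IN={}  OUT={b-f}
  B8:  IN={b-f}  OUT={a*e, e*e}
  B9:  IN={a*e, e*e}  OUT={e*e}

Merge at B0 (entry node, so the boundary value {} is joined with the incoming edge(s)): IN[B0] = {} ∩ OUT[B1] = {}
Applying B0's transfer function to that IN value gives OUT[B0] (row B0 above).

Answer: {a+a}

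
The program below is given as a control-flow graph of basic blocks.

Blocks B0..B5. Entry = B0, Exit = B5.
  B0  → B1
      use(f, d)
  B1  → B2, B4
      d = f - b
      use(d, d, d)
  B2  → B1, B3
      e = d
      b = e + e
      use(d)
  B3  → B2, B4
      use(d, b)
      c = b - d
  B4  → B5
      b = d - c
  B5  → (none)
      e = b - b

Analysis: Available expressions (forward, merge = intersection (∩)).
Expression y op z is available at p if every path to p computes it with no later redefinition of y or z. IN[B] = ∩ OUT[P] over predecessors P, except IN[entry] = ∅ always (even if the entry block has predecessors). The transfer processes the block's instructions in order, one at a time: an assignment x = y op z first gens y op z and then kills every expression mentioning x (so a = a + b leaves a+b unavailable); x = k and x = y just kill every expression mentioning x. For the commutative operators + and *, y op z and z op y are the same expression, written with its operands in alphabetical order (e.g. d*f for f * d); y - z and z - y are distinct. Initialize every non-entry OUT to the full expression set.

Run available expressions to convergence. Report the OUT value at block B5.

Answer: {b-b, d-c}

Derivation:
Per-block solution:
  B0: | IN={} | OUT={}
  B1: | IN={} | OUT={f-b}
  B2: | IN={} | OUT={e+e}
  B3: | IN={e+e} | OUT={b-d, e+e}
  B4: | IN={} | OUT={d-c}
  B5: | IN={d-c} | OUT={b-b, d-c}

Merge at B5: IN[B5] = OUT[B4] = {d-c}
Applying B5's transfer function to that IN value gives OUT[B5] (row B5 above).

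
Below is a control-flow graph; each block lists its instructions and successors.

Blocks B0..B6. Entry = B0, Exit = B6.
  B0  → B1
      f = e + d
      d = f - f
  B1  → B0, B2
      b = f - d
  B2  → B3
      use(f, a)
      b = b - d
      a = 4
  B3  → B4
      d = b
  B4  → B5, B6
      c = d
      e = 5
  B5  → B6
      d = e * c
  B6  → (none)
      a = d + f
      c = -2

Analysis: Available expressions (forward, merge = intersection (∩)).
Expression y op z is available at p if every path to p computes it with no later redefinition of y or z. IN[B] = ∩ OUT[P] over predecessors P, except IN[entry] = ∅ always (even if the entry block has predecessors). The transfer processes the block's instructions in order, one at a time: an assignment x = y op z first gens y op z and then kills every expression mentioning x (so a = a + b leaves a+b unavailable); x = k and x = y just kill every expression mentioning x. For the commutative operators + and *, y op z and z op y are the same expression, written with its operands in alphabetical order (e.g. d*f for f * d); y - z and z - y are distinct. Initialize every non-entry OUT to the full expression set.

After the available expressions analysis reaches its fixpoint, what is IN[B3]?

Answer: {f-d, f-f}

Trace:
Per-block solution:
  B0:  IN={}  OUT={f-f}
  B1:  IN={f-f}  OUT={f-d, f-f}
  B2:  IN={f-d, f-f}  OUT={f-d, f-f}
  B3:  IN={f-d, f-f}  OUT={f-f}
  B4:  IN={f-f}  OUT={f-f}
  B5:  IN={f-f}  OUT={c*e, f-f}
  B6:  IN={f-f}  OUT={d+f, f-f}

Merge at B3: IN[B3] = OUT[B2] = {f-d, f-f}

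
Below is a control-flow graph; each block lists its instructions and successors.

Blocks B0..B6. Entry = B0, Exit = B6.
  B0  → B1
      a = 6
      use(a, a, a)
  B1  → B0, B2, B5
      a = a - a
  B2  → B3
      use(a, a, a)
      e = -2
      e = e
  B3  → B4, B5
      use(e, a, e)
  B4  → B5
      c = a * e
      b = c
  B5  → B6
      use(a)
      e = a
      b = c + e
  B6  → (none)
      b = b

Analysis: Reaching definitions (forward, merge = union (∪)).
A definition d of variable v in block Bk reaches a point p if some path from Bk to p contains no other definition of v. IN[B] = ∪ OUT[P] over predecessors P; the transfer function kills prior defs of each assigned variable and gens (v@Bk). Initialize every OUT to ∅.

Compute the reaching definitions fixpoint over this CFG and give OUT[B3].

Per-block solution:
  B0: | IN={a@B1} | OUT={a@B0}
  B1: | IN={a@B0} | OUT={a@B1}
  B2: | IN={a@B1} | OUT={a@B1, e@B2}
  B3: | IN={a@B1, e@B2} | OUT={a@B1, e@B2}
  B4: | IN={a@B1, e@B2} | OUT={a@B1, b@B4, c@B4, e@B2}
  B5: | IN={a@B1, b@B4, c@B4, e@B2} | OUT={a@B1, b@B5, c@B4, e@B5}
  B6: | IN={a@B1, b@B5, c@B4, e@B5} | OUT={a@B1, b@B6, c@B4, e@B5}

Merge at B3: IN[B3] = OUT[B2] = {a@B1, e@B2}
Applying B3's transfer function to that IN value gives OUT[B3] (row B3 above).

Answer: {a@B1, e@B2}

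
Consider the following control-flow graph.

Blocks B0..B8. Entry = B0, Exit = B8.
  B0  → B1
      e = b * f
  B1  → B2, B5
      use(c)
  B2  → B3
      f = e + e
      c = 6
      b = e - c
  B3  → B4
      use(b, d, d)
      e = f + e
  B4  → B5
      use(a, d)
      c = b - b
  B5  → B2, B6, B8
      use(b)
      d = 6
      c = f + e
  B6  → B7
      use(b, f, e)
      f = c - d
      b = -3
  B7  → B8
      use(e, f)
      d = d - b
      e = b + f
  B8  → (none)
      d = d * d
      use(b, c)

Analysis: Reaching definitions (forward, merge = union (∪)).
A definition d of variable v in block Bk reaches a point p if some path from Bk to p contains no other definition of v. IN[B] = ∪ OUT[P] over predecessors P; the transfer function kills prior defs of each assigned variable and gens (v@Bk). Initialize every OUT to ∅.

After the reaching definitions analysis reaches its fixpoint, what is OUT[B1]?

Fixpoint table:
  B0: | IN={} | OUT={e@B0}
  B1: | IN={e@B0} | OUT={e@B0}
  B2: | IN={b@B2, c@B5, d@B5, e@B0, e@B3, f@B2} | OUT={b@B2, c@B2, d@B5, e@B0, e@B3, f@B2}
  B3: | IN={b@B2, c@B2, d@B5, e@B0, e@B3, f@B2} | OUT={b@B2, c@B2, d@B5, e@B3, f@B2}
  B4: | IN={b@B2, c@B2, d@B5, e@B3, f@B2} | OUT={b@B2, c@B4, d@B5, e@B3, f@B2}
  B5: | IN={b@B2, c@B4, d@B5, e@B0, e@B3, f@B2} | OUT={b@B2, c@B5, d@B5, e@B0, e@B3, f@B2}
  B6: | IN={b@B2, c@B5, d@B5, e@B0, e@B3, f@B2} | OUT={b@B6, c@B5, d@B5, e@B0, e@B3, f@B6}
  B7: | IN={b@B6, c@B5, d@B5, e@B0, e@B3, f@B6} | OUT={b@B6, c@B5, d@B7, e@B7, f@B6}
  B8: | IN={b@B2, b@B6, c@B5, d@B5, d@B7, e@B0, e@B3, e@B7, f@B2, f@B6} | OUT={b@B2, b@B6, c@B5, d@B8, e@B0, e@B3, e@B7, f@B2, f@B6}

Merge at B1: IN[B1] = OUT[B0] = {e@B0}
Applying B1's transfer function to that IN value gives OUT[B1] (row B1 above).

Answer: {e@B0}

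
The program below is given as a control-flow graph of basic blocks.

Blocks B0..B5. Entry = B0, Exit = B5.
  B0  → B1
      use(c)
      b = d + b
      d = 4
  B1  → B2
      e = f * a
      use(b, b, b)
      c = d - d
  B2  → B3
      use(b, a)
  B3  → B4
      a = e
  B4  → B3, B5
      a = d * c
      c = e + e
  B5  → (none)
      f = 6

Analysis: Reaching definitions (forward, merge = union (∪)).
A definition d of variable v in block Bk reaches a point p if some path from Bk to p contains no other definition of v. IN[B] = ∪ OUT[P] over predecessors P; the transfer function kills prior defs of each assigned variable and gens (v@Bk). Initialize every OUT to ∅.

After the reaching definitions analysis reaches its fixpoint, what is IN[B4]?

Fixpoint table:
  B0:   IN={}   OUT={b@B0, d@B0}
  B1:   IN={b@B0, d@B0}   OUT={b@B0, c@B1, d@B0, e@B1}
  B2:   IN={b@B0, c@B1, d@B0, e@B1}   OUT={b@B0, c@B1, d@B0, e@B1}
  B3:   IN={a@B4, b@B0, c@B1, c@B4, d@B0, e@B1}   OUT={a@B3, b@B0, c@B1, c@B4, d@B0, e@B1}
  B4:   IN={a@B3, b@B0, c@B1, c@B4, d@B0, e@B1}   OUT={a@B4, b@B0, c@B4, d@B0, e@B1}
  B5:   IN={a@B4, b@B0, c@B4, d@B0, e@B1}   OUT={a@B4, b@B0, c@B4, d@B0, e@B1, f@B5}

Merge at B4: IN[B4] = OUT[B3] = {a@B3, b@B0, c@B1, c@B4, d@B0, e@B1}

Answer: {a@B3, b@B0, c@B1, c@B4, d@B0, e@B1}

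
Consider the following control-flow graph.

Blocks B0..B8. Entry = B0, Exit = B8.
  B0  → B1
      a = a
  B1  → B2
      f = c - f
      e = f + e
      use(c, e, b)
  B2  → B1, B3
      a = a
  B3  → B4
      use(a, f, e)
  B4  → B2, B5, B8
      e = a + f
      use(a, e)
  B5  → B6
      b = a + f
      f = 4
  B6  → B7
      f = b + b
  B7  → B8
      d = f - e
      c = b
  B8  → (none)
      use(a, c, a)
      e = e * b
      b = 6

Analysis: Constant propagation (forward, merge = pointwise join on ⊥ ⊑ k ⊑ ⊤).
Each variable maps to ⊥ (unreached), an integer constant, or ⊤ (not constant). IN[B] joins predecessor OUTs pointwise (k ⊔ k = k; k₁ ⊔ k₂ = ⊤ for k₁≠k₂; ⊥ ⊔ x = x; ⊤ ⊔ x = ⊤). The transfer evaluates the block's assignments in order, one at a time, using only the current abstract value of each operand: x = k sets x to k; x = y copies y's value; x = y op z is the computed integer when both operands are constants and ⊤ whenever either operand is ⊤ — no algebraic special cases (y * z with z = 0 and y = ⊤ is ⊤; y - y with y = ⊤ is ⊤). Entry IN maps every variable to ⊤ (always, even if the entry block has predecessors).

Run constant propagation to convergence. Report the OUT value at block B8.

Answer: {a: ⊤, b: 6, c: ⊤, d: ⊤, e: ⊤, f: ⊤}

Trace:
Fixpoint table:
  B0:  IN=(all ⊤)  OUT=(all ⊤)
  B1:  IN=(all ⊤)  OUT=(all ⊤)
  B2:  IN=(all ⊤)  OUT=(all ⊤)
  B3:  IN=(all ⊤)  OUT=(all ⊤)
  B4:  IN=(all ⊤)  OUT=(all ⊤)
  B5:  IN=(all ⊤)  OUT={f:4; rest ⊤}
  B6:  IN={f:4; rest ⊤}  OUT=(all ⊤)
  B7:  IN=(all ⊤)  OUT=(all ⊤)
  B8:  IN=(all ⊤)  OUT={b:6; rest ⊤}

Merge at B8: IN[B8] = OUT[B4] ⊔ OUT[B7] = {a: ⊤, b: ⊤, c: ⊤, d: ⊤, e: ⊤, f: ⊤}
Applying B8's transfer function to that IN value gives OUT[B8] (row B8 above).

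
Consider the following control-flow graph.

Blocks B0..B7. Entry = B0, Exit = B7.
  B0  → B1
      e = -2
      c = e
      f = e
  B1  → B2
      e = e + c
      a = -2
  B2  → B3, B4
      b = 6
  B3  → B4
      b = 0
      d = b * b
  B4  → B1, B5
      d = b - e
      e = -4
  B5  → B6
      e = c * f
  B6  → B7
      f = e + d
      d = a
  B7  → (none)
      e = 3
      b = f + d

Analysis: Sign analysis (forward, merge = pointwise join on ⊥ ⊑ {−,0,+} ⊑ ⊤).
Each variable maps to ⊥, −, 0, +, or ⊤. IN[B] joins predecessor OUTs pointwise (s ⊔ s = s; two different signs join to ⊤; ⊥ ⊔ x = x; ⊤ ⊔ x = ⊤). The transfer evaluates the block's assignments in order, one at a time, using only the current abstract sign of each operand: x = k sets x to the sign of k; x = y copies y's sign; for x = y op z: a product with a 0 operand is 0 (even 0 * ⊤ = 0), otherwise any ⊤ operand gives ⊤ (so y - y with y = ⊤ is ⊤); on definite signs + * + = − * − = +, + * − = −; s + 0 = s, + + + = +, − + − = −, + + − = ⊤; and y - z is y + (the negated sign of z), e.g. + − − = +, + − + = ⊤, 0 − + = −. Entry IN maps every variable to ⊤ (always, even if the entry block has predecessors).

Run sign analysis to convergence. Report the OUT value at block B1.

Fixpoint table:
  B0:   IN=(all ⊤)   OUT={c:-, e:-, f:-; rest ⊤}
  B1:   IN={c:-, e:-, f:-; rest ⊤}   OUT={a:-, c:-, e:-, f:-; rest ⊤}
  B2:   IN={a:-, c:-, e:-, f:-; rest ⊤}   OUT={a:-, b:+, c:-, e:-, f:-; rest ⊤}
  B3:   IN={a:-, b:+, c:-, e:-, f:-; rest ⊤}   OUT={a:-, b:0, c:-, d:0, e:-, f:-; rest ⊤}
  B4:   IN={a:-, c:-, e:-, f:-; rest ⊤}   OUT={a:-, c:-, e:-, f:-; rest ⊤}
  B5:   IN={a:-, c:-, e:-, f:-; rest ⊤}   OUT={a:-, c:-, e:+, f:-; rest ⊤}
  B6:   IN={a:-, c:-, e:+, f:-; rest ⊤}   OUT={a:-, c:-, d:-, e:+; rest ⊤}
  B7:   IN={a:-, c:-, d:-, e:+; rest ⊤}   OUT={a:-, c:-, d:-, e:+; rest ⊤}

Merge at B1: IN[B1] = OUT[B0] ⊔ OUT[B4] = {a: ⊤, b: ⊤, c: -, d: ⊤, e: -, f: -}
Applying B1's transfer function to that IN value gives OUT[B1] (row B1 above).

Answer: {a: -, b: ⊤, c: -, d: ⊤, e: -, f: -}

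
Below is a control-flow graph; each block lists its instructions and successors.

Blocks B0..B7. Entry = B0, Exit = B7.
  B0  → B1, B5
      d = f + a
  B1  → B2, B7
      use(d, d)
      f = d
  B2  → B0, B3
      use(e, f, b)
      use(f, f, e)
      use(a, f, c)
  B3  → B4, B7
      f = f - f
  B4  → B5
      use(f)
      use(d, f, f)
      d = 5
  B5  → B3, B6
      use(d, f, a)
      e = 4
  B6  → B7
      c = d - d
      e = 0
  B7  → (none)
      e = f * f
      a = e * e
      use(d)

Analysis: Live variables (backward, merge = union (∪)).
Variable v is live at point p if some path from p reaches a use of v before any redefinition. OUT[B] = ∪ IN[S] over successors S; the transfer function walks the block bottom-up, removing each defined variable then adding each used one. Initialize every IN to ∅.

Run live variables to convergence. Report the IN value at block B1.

Answer: {a, b, c, d, e}

Derivation:
Fixpoint table:
  B0:   IN={a, b, c, e, f}   OUT={a, b, c, d, e, f}
  B1:   IN={a, b, c, d, e}   OUT={a, b, c, d, e, f}
  B2:   IN={a, b, c, d, e, f}   OUT={a, b, c, d, e, f}
  B3:   IN={a, d, f}   OUT={a, d, f}
  B4:   IN={a, d, f}   OUT={a, d, f}
  B5:   IN={a, d, f}   OUT={a, d, f}
  B6:   IN={d, f}   OUT={d, f}
  B7:   IN={d, f}   OUT={}

Merge at B1: OUT[B1] = IN[B2] ⊔ IN[B7] = {a, b, c, d, e, f}
Applying B1's transfer function to that OUT value gives IN[B1] (row B1 above).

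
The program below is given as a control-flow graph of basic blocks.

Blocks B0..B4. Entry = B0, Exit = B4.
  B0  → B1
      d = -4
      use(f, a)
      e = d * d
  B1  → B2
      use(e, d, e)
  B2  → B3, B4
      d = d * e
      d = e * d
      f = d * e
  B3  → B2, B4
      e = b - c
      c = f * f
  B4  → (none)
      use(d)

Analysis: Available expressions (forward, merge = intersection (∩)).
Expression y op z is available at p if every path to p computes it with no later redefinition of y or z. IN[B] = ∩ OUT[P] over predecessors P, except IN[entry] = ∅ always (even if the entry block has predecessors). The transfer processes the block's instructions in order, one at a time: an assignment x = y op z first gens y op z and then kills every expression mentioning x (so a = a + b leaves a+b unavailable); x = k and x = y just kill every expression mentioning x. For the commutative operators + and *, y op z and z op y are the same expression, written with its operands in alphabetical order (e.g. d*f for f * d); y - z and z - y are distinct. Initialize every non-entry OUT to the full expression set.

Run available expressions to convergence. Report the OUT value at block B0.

Converged values:
  B0:  IN={}  OUT={d*d}
  B1:  IN={d*d}  OUT={d*d}
  B2:  IN={}  OUT={d*e}
  B3:  IN={d*e}  OUT={f*f}
  B4:  IN={}  OUT={}

B0 is the boundary node: IN[B0] = {}
Applying B0's transfer function to that IN value gives OUT[B0] (row B0 above).

Answer: {d*d}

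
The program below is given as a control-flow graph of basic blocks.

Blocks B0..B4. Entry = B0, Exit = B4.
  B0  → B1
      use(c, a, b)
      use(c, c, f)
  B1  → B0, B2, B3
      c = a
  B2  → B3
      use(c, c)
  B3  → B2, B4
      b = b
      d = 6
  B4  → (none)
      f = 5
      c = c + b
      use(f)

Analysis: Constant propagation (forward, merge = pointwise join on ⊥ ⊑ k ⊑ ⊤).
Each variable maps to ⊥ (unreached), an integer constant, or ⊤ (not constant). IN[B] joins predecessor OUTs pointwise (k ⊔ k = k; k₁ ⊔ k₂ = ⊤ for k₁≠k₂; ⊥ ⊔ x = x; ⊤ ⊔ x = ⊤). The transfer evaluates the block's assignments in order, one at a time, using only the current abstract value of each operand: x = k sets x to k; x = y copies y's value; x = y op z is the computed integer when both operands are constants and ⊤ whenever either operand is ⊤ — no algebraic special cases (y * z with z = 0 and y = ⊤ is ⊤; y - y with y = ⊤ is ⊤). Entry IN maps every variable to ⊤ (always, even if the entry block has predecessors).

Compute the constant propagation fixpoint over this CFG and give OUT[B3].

Answer: {a: ⊤, b: ⊤, c: ⊤, d: 6, e: ⊤, f: ⊤}

Derivation:
Fixpoint table:
  B0:   IN=(all ⊤)   OUT=(all ⊤)
  B1:   IN=(all ⊤)   OUT=(all ⊤)
  B2:   IN=(all ⊤)   OUT=(all ⊤)
  B3:   IN=(all ⊤)   OUT={d:6; rest ⊤}
  B4:   IN={d:6; rest ⊤}   OUT={d:6, f:5; rest ⊤}

Merge at B3: IN[B3] = OUT[B1] ⊔ OUT[B2] = {a: ⊤, b: ⊤, c: ⊤, d: ⊤, e: ⊤, f: ⊤}
Applying B3's transfer function to that IN value gives OUT[B3] (row B3 above).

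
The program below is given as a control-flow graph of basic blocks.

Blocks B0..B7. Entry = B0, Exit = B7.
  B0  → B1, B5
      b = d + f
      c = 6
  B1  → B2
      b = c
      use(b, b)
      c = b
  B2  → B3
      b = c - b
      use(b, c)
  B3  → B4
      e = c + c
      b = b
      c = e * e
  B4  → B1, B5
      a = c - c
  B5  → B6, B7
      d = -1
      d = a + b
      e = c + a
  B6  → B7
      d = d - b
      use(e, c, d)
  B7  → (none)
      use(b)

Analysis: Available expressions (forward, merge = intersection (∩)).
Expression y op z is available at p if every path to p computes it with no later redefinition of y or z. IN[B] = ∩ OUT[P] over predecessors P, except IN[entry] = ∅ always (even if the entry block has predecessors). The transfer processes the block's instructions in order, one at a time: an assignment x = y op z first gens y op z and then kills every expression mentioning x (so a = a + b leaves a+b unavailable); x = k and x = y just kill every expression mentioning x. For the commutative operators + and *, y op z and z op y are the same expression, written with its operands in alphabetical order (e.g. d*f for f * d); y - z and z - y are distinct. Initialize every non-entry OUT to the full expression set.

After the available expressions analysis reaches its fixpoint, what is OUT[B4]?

Answer: {c-c, d+f, e*e}

Trace:
Per-block solution:
  B0: | IN={} | OUT={d+f}
  B1: | IN={d+f} | OUT={d+f}
  B2: | IN={d+f} | OUT={d+f}
  B3: | IN={d+f} | OUT={d+f, e*e}
  B4: | IN={d+f, e*e} | OUT={c-c, d+f, e*e}
  B5: | IN={d+f} | OUT={a+b, a+c}
  B6: | IN={a+b, a+c} | OUT={a+b, a+c}
  B7: | IN={a+b, a+c} | OUT={a+b, a+c}

Merge at B4: IN[B4] = OUT[B3] = {d+f, e*e}
Applying B4's transfer function to that IN value gives OUT[B4] (row B4 above).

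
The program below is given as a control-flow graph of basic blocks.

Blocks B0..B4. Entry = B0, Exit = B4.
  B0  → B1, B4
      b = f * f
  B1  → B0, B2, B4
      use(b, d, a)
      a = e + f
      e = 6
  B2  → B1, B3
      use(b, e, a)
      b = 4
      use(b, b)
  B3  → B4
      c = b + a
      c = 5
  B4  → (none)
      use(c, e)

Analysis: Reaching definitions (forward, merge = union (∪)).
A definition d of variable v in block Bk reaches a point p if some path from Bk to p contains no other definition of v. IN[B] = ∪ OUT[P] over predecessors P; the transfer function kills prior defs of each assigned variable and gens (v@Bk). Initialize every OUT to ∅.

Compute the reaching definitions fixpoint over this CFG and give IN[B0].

Converged values:
  B0:  IN={a@B1, b@B0, b@B2, e@B1}  OUT={a@B1, b@B0, e@B1}
  B1:  IN={a@B1, b@B0, b@B2, e@B1}  OUT={a@B1, b@B0, b@B2, e@B1}
  B2:  IN={a@B1, b@B0, b@B2, e@B1}  OUT={a@B1, b@B2, e@B1}
  B3:  IN={a@B1, b@B2, e@B1}  OUT={a@B1, b@B2, c@B3, e@B1}
  B4:  IN={a@B1, b@B0, b@B2, c@B3, e@B1}  OUT={a@B1, b@B0, b@B2, c@B3, e@B1}

Merge at B0 (entry node, so the boundary value {} is joined with the incoming edge(s)): IN[B0] = {} ⊔ OUT[B1] = {a@B1, b@B0, b@B2, e@B1}

Answer: {a@B1, b@B0, b@B2, e@B1}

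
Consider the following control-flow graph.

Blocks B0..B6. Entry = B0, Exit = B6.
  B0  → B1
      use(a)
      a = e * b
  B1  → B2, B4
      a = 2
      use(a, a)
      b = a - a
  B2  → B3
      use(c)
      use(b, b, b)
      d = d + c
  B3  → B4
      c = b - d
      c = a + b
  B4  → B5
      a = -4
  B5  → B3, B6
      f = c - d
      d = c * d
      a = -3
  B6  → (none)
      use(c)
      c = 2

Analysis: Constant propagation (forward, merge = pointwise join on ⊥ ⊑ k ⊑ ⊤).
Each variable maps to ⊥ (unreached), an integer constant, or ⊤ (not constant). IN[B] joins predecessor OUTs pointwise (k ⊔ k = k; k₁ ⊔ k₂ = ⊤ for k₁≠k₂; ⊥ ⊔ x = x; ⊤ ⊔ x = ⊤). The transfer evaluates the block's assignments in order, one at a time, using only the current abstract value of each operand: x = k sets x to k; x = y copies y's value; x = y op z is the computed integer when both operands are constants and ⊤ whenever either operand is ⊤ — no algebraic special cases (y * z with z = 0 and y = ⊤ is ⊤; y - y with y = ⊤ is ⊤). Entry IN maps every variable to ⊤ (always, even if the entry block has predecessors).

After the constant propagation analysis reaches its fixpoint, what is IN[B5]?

Per-block solution:
  B0: | IN=(all ⊤) | OUT=(all ⊤)
  B1: | IN=(all ⊤) | OUT={a:2, b:0; rest ⊤}
  B2: | IN={a:2, b:0; rest ⊤} | OUT={a:2, b:0; rest ⊤}
  B3: | IN={b:0; rest ⊤} | OUT={b:0; rest ⊤}
  B4: | IN={b:0; rest ⊤} | OUT={a:-4, b:0; rest ⊤}
  B5: | IN={a:-4, b:0; rest ⊤} | OUT={a:-3, b:0; rest ⊤}
  B6: | IN={a:-3, b:0; rest ⊤} | OUT={a:-3, b:0, c:2; rest ⊤}

Merge at B5: IN[B5] = OUT[B4] = {a: -4, b: 0, c: ⊤, d: ⊤, e: ⊤, f: ⊤}

Answer: {a: -4, b: 0, c: ⊤, d: ⊤, e: ⊤, f: ⊤}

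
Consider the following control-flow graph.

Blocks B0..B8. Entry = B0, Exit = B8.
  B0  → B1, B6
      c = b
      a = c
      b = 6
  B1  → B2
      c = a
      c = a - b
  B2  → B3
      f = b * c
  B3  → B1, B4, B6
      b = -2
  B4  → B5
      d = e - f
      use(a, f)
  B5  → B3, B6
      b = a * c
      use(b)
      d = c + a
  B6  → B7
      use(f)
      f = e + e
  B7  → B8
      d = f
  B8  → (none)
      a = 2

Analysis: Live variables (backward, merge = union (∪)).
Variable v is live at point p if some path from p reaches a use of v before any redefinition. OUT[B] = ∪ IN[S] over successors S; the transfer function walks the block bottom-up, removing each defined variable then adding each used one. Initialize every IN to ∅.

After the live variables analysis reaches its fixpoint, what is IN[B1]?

Per-block solution:
  B0: | IN={b, e, f} | OUT={a, b, e, f}
  B1: | IN={a, b, e} | OUT={a, b, c, e}
  B2: | IN={a, b, c, e} | OUT={a, c, e, f}
  B3: | IN={a, c, e, f} | OUT={a, b, c, e, f}
  B4: | IN={a, c, e, f} | OUT={a, c, e, f}
  B5: | IN={a, c, e, f} | OUT={a, c, e, f}
  B6: | IN={e, f} | OUT={f}
  B7: | IN={f} | OUT={}
  B8: | IN={} | OUT={}

Merge at B1: OUT[B1] = IN[B2] = {a, b, c, e}
Applying B1's transfer function to that OUT value gives IN[B1] (row B1 above).

Answer: {a, b, e}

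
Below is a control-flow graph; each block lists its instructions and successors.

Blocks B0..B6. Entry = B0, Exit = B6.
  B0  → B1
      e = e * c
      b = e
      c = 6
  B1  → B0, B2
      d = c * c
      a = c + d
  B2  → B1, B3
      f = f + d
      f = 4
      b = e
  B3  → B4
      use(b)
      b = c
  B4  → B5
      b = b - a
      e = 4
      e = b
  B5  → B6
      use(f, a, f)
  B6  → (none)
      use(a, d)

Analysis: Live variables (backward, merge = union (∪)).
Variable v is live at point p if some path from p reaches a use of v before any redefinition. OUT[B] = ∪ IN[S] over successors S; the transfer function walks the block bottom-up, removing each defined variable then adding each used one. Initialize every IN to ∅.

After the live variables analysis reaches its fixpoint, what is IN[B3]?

Answer: {a, b, c, d, f}

Trace:
Fixpoint table:
  B0:   IN={c, e, f}   OUT={c, e, f}
  B1:   IN={c, e, f}   OUT={a, c, d, e, f}
  B2:   IN={a, c, d, e, f}   OUT={a, b, c, d, e, f}
  B3:   IN={a, b, c, d, f}   OUT={a, b, d, f}
  B4:   IN={a, b, d, f}   OUT={a, d, f}
  B5:   IN={a, d, f}   OUT={a, d}
  B6:   IN={a, d}   OUT={}

Merge at B3: OUT[B3] = IN[B4] = {a, b, d, f}
Applying B3's transfer function to that OUT value gives IN[B3] (row B3 above).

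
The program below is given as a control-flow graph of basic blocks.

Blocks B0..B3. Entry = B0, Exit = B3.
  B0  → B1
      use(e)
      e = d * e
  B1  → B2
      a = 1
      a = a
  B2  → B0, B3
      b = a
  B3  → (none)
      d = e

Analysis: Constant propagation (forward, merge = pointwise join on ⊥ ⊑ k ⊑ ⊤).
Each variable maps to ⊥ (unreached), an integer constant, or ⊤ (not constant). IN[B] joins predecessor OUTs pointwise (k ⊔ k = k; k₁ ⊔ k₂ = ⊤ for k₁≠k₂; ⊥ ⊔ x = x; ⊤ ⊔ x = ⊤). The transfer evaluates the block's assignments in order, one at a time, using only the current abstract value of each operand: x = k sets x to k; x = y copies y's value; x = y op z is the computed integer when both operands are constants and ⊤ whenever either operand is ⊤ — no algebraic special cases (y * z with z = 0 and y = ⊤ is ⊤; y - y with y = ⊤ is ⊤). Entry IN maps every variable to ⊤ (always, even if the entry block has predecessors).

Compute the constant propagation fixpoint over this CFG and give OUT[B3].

Converged values:
  B0:  IN=(all ⊤)  OUT=(all ⊤)
  B1:  IN=(all ⊤)  OUT={a:1; rest ⊤}
  B2:  IN={a:1; rest ⊤}  OUT={a:1, b:1; rest ⊤}
  B3:  IN={a:1, b:1; rest ⊤}  OUT={a:1, b:1; rest ⊤}

Merge at B3: IN[B3] = OUT[B2] = {a: 1, b: 1, c: ⊤, d: ⊤, e: ⊤, f: ⊤}
Applying B3's transfer function to that IN value gives OUT[B3] (row B3 above).

Answer: {a: 1, b: 1, c: ⊤, d: ⊤, e: ⊤, f: ⊤}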